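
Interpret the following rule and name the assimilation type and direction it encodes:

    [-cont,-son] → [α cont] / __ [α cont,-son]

regressive manner assimilation

The rule copies [cont] (continuancy) from the environment onto the target stops; since [±cont] encodes the stop/fricative manner contrast, the assimilating dimension is manner.
The conditioning segment sits to the right of the focus bar, meaning the trigger follows the segment that changes — regressive assimilation.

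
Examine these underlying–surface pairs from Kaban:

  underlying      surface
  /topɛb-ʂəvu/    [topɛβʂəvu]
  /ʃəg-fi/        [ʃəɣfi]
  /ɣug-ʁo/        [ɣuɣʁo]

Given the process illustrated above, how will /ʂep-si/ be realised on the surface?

The data show regressive manner assimilation: /b/ → [β] before /ʂ/; /g/ → [ɣ] before /f/; /g/ → [ɣ] before /ʁ/. In each pair only manner changes, matching the following consonant, while place and voice stay constant.
/p/ is a voiceless bilabial stop. The following trigger /s/ is a fricative, so /p/ must become a fricative as well.
Changing only its manner to fricative gives [ɸ] — the voiceless bilabial fricative.

[ʂeɸsi]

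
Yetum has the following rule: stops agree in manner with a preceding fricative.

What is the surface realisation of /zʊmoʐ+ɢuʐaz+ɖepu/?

[zʊmoʐʁuʐazʐepu]

/ɢ/ is a voiced uvular stop. The preceding trigger /ʐ/ is a fricative, so /ɢ/ must become a fricative as well.
Changing only its manner to fricative gives [ʁ] — the voiced uvular fricative.
The same rule applies at the second boundary: /ɖ/ → [ʐ] next to /z/.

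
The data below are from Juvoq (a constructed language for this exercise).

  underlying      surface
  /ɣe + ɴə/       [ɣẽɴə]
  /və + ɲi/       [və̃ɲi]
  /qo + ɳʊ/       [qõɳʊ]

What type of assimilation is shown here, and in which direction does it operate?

regressive nasality assimilation (vowel nasalisation)

The vowel /e/ surfaces as nasalised [ẽ] next to the following nasal /ɴ/ — it has acquired the [+nasal] feature of its neighbour.
Likewise in the remaining data: /ə/ → [ə̃] before /ɲ/; /o/ → [õ] before /ɳ/ — each time a vowel is nasalised next to a following nasal.
Because the conditioning nasal is to the right of the vowel that changes, the process is regressive (anticipatory).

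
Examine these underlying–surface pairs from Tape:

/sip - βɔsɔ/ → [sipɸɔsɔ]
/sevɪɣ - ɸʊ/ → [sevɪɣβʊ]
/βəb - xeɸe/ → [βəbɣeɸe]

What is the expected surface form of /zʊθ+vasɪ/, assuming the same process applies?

The data show progressive voicing assimilation: /β/ → [ɸ] after /p/; /ɸ/ → [β] after /ɣ/; /x/ → [ɣ] after /b/. In each pair only voicing changes, matching the preceding consonant, while place and manner stay constant.
/v/ is a voiced labiodental fricative. The preceding trigger /θ/ is voiceless, so /v/ must become voiceless as well.
The voiceless labiodental fricative is [f], so /v/ → [f].

[zʊθfasɪ]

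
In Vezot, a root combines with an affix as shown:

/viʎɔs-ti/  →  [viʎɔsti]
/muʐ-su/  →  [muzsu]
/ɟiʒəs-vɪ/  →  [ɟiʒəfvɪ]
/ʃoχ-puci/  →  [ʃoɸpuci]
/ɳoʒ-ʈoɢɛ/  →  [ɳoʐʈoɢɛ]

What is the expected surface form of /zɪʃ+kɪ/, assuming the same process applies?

[zɪxkɪ]

The data show regressive place assimilation: /ʐ/ → [z] before /s/; /s/ → [f] before /v/; /χ/ → [ɸ] before /p/; /ʒ/ → [ʐ] before /ʈ/. In each pair only place changes, matching the following consonant, while manner and voice stay constant.
No alternation appears in [viʎɔsti]: there the adjacent consonants already agree in place (/s/ and /t/ are both alveolar), so this form is consistent with the same rule.
The rule targets /ʃ/ (voiceless postalveolar fricative), which sits before the trigger /k/ (velar).
Changing only its place to velar gives [x] — the voiceless velar fricative.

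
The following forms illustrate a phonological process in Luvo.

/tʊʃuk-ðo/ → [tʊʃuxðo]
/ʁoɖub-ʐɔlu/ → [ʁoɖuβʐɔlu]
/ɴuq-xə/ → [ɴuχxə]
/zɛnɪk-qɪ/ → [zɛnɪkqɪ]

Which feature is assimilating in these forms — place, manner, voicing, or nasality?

Underlying /k/ is realised as [x] next to /ð/; /ð/ itself does not change.
The change stop → fricative matches the manner of the following /ð/, identifying this as manner assimilation.
The other alternating forms pattern the same way: /b/ → [β] before /ʐ/ (stop → fricative, matching a fricative); /q/ → [χ] before /x/ (stop → fricative, matching a fricative) — only manner changes, and always toward the following segment.
No alternation appears in [zɛnɪkqɪ]: there the adjacent consonants already agree in manner (/k/ and /q/ are both stops), so this form is consistent with the same rule.

manner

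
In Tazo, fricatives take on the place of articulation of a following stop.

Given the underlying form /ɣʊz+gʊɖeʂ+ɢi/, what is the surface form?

The rule targets /z/ (voiced alveolar fricative), which sits before the trigger /g/ (velar).
A voiced velar fricative is [ɣ], so the surface segment is [ɣ].
The same rule applies at the second boundary: /ʂ/ → [χ] next to /ɢ/.

[ɣʊɣgʊɖeχɢi]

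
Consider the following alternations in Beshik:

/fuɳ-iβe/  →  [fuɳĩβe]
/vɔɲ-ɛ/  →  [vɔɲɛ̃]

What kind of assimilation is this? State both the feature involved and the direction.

progressive nasality assimilation (vowel nasalisation)

The vowel /i/ surfaces as nasalised [ĩ] next to the preceding nasal /ɳ/ — it has acquired the [+nasal] feature of its neighbour.
Likewise in the remaining data: /ɛ/ → [ɛ̃] after /ɲ/ — each time a vowel is nasalised next to a preceding nasal.
Because the conditioning nasal is to the left of the vowel that changes, the process is progressive (perseverative).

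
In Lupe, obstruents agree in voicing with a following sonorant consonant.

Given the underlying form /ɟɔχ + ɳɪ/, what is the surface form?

The rule targets /χ/ (voiceless uvular fricative), which sits before the trigger /ɳ/ (voiced).
The voiced uvular fricative is [ʁ], so /χ/ → [ʁ].

[ɟɔʁɳɪ]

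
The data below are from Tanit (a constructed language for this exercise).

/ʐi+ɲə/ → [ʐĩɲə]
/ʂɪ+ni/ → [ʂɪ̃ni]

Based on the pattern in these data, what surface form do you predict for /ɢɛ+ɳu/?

[ɢɛ̃ɳu]

The data show regressive nasality assimilation (vowel nasalisation): /i/ → [ĩ] before /ɲ/; /ɪ/ → [ɪ̃] before /n/ — a vowel is nasalised by an immediately following nasal consonant.
/ɛ/ sits next to the nasal /ɳ/ and is therefore nasalised to [ɛ̃].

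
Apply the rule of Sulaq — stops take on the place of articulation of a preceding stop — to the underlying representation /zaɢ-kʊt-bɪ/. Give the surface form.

The rule targets /k/ (voiceless velar stop), which sits after the trigger /ɢ/ (uvular).
The voiceless uvular stop is [q], so /k/ → [q].
The same rule applies at the second boundary: /b/ → [d] next to /t/.

[zaɢqʊtdɪ]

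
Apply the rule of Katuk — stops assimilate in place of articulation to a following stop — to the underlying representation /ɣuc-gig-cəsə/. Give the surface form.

The rule targets /c/ (voiceless palatal stop), which sits before the trigger /g/ (velar).
The voiceless velar stop is [k], so /c/ → [k].
At the second juncture, /g/ likewise becomes [ɟ] adjacent to /c/.

[ɣukgiɟcəsə]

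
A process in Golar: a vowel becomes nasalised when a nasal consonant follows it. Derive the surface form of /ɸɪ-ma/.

/ɪ/ sits next to the nasal /m/ and is therefore nasalised to [ɪ̃].

[ɸɪ̃ma]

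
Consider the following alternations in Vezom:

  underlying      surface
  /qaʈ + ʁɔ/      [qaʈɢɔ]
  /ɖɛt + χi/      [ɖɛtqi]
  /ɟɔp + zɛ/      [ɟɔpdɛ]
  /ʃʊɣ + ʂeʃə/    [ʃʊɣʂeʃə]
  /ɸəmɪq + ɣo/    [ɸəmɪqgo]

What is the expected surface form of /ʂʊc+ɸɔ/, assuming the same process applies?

[ʂʊcpɔ]

The data show progressive manner assimilation: /ʁ/ → [ɢ] after /ʈ/; /χ/ → [q] after /t/; /z/ → [d] after /p/; /ɣ/ → [g] after /q/. In each pair only manner changes, matching the preceding consonant, while place and voice stay constant.
No alternation appears in [ʃʊɣʂeʃə]: there the adjacent consonants already agree in manner (/ʂ/ and /ɣ/ are both fricatives), so this form is consistent with the same rule.
The rule targets /ɸ/ (voiceless bilabial fricative), which sits after the trigger /c/ (stop).
The voiceless bilabial stop is [p], so /ɸ/ → [p].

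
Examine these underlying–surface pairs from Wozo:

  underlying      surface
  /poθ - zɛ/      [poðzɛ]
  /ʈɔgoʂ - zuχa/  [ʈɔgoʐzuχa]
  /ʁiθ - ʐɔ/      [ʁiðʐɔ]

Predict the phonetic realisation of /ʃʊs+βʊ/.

[ʃʊzβʊ]

The data show regressive voicing assimilation: /θ/ → [ð] before /z/; /ʂ/ → [ʐ] before /z/; /θ/ → [ð] before /ʐ/. In each pair only voicing changes, matching the following consonant, while place and manner stay constant.
The rule targets /s/ (voiceless alveolar fricative), which sits before the trigger /β/ (voiced).
Changing only its voicing to voiced gives [z] — the voiced alveolar fricative.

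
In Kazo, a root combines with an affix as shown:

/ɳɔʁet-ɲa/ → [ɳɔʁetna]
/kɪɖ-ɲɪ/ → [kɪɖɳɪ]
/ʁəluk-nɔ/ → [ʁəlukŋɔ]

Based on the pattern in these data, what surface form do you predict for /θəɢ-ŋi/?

[θəɢɴi]

The data show progressive place assimilation: /ɲ/ → [n] after /t/; /ɲ/ → [ɳ] after /ɖ/; /n/ → [ŋ] after /k/. In each pair only place changes, matching the preceding consonant, while manner and voice stay constant.
The rule targets /ŋ/ (voiced velar nasal), which sits after the trigger /ɢ/ (uvular).
Changing only its place to uvular gives [ɴ] — the voiced uvular nasal.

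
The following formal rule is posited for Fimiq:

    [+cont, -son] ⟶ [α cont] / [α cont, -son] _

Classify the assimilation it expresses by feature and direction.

The rule copies [cont] (continuancy) from the environment onto the target fricatives; since [±cont] encodes the stop/fricative manner contrast, the assimilating dimension is manner.
The conditioning segment sits to the left of the focus bar, meaning the trigger precedes the segment that changes — progressive assimilation.

progressive manner assimilation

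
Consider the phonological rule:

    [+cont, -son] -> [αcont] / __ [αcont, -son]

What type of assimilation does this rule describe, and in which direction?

regressive manner assimilation

The shared variable α links the value of [cont] on the target to that of the neighbouring obstruent. [cont] distinguishes stops from fricatives — a manner-of-articulation feature — so this is manner assimilation.
Since the environment is written after the underscore, the trigger follows the target; the direction is regressive.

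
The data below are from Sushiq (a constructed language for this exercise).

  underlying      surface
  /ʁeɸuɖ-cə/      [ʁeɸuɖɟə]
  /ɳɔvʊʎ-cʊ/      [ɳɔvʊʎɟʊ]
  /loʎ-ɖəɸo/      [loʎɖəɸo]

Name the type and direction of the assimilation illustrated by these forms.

progressive voicing assimilation

The segment that alternates is /c/, which surfaces as [ɟ] when adjacent to /ɖ/.
/c/ is voiceless while /ɖ/ is voiced; the output [ɟ] is voiced, matching the trigger — so the feature that spreads is voicing.
Place and manner are unchanged, so the assimilation is partial, not total.
The other alternating form patterns the same way: /c/ → [ɟ] after /ʎ/ (voiceless → voiced, matching voiced) — only voicing changes, and always toward the preceding segment.
Nothing changes in [loʎɖəɸo]: there the adjacent consonants already agree in voicing (/ɖ/ and /ʎ/ are both voiced), so this form is consistent with the same rule.
The trigger is the preceding segment, so the direction is progressive (perseverative).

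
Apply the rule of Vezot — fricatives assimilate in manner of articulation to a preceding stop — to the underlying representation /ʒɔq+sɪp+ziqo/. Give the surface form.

/s/ is a voiceless alveolar fricative. The preceding trigger /q/ is a stop, so /s/ must become a stop as well.
A voiceless alveolar stop is [t], so the surface segment is [t].
The same rule applies at the second boundary: /z/ → [d] next to /p/.

[ʒɔqtɪpdiqo]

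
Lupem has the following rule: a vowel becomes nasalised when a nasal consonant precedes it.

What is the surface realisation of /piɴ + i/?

The vowel /i/ is adjacent to the preceding nasal /ɴ/, so it acquires [+nasal] and surfaces as [ĩ].

[piɴĩ]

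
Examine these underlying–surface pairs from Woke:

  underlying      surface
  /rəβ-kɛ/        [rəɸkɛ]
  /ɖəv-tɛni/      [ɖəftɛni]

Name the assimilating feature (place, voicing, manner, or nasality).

voicing

Comparing underlying and surface forms, /β/ → [ɸ] is the alternation; the neighbouring /k/ is constant.
/β/ is voiced while /k/ is voiceless; the output [ɸ] is voiceless, matching the trigger — so the feature that spreads is voicing.
Checking the remaining alternation: /v/ → [f] before /t/ (voiced → voiceless, matching voiceless) — only voicing changes, and always toward the following segment.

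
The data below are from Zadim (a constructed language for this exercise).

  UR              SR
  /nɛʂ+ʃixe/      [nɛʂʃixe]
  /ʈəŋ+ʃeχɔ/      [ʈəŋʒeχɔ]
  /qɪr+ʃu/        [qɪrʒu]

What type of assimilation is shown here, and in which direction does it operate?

progressive voicing assimilation

Comparing underlying and surface forms, /ʃ/ → [ʒ] is the alternation; the neighbouring /ŋ/ is constant.
The change voiceless → voiced matches the voicing of the preceding /ŋ/, identifying this as voicing assimilation.
Place and manner are unchanged, so the assimilation is partial, not total.
Checking the remaining alternation: /ʃ/ → [ʒ] after /r/ (voiceless → voiced, matching voiced) — only voicing changes, and always toward the preceding segment.
Nothing changes in [nɛʂʃixe]: there the adjacent consonants already agree in voicing (/ʃ/ and /ʂ/ are both voiceless), so this form is consistent with the same rule.
Since the segment that changes follows the conditioning segment, the assimilation is progressive.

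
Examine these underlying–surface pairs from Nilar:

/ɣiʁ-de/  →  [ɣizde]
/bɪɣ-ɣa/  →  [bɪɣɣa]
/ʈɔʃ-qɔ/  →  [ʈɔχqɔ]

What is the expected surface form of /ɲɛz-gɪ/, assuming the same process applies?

[ɲɛɣgɪ]

The data show regressive place assimilation: /ʁ/ → [z] before /d/; /ʃ/ → [χ] before /q/. In each pair only place changes, matching the following consonant, while manner and voice stay constant.
No alternation appears in [bɪɣɣa]: there the adjacent consonants already agree in place (/ɣ/ and /ɣ/ are both velar), so this form is consistent with the same rule.
The rule targets /z/ (voiced alveolar fricative), which sits before the trigger /g/ (velar).
Changing only its place to velar gives [ɣ] — the voiced velar fricative.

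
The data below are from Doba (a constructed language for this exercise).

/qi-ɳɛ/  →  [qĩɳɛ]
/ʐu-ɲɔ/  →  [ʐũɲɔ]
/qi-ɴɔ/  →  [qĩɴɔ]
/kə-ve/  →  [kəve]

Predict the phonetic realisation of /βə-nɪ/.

[βə̃nɪ]

The data show regressive nasality assimilation (vowel nasalisation): /i/ → [ĩ] before /ɳ/; /u/ → [ũ] before /ɲ/; /i/ → [ĩ] before /ɴ/ — a vowel is nasalised by an immediately following nasal consonant.
No change occurs in [kəve] because the vowel at the boundary is adjacent to an oral consonant, not a nasal (/ə/ next to /v/).
/ə/ sits next to the nasal /n/ and is therefore nasalised to [ə̃].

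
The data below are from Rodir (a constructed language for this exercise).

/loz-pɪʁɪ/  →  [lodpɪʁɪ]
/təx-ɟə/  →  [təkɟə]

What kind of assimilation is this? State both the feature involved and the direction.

Comparing underlying and surface forms, /z/ → [d] is the alternation; the neighbouring /p/ is constant.
The change fricative → stop matches the manner of the following /p/, identifying this as manner assimilation.
Place and voice are unchanged, so the assimilation is partial, not total.
The same holds elsewhere in the data: /x/ → [k] before /ɟ/ (fricative → stop, matching a stop) — only manner changes, and always toward the following segment.
Since the segment that changes precedes the conditioning segment, the assimilation is regressive.

regressive manner assimilation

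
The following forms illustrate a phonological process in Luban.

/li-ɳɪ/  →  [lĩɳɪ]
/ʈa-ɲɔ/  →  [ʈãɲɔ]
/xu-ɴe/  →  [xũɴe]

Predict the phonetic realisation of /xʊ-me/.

The data show regressive nasality assimilation (vowel nasalisation): /i/ → [ĩ] before /ɳ/; /a/ → [ã] before /ɲ/; /u/ → [ũ] before /ɴ/ — a vowel is nasalised by an immediately following nasal consonant.
The vowel /ʊ/ is adjacent to the following nasal /m/, so it acquires [+nasal] and surfaces as [ʊ̃].

[xʊ̃me]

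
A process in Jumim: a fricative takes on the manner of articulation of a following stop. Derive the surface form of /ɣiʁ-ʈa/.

[ɣiɢʈa]

/ʁ/ is a voiced uvular fricative. The following trigger /ʈ/ is a stop, so /ʁ/ must become a stop as well.
A voiced uvular stop is [ɢ], so the surface segment is [ɢ].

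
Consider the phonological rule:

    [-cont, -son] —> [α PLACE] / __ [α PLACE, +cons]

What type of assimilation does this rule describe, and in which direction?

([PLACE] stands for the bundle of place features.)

The rule copies the place features (abbreviated [PLACE]) from the environment onto the target, so the assimilating feature is place.
The conditioning segment sits to the right of the focus bar, meaning the trigger follows the segment that changes — regressive assimilation.

regressive place assimilation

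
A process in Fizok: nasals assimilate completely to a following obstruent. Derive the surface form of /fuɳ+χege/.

[fuχχege]

/ɳ/ is the segment targeted by the rule; it sits immediately before /χ/, so it assimilates completely and surfaces as [χ].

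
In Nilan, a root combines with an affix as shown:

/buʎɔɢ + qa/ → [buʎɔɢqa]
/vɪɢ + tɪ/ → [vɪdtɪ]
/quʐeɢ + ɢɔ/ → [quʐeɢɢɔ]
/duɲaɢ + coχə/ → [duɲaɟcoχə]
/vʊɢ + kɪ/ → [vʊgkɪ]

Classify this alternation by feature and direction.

Comparing underlying and surface forms, /ɢ/ → [d] is the alternation; the neighbouring /t/ is constant.
The change uvular → alveolar matches the place of the following /t/, identifying this as place assimilation.
Manner and voice are unchanged, so the assimilation is partial, not total.
The other alternating forms pattern the same way: /ɢ/ → [ɟ] before /c/ (uvular → palatal, matching palatal); /ɢ/ → [g] before /k/ (uvular → velar, matching velar) — only place changes, and always toward the following segment.
No alternation appears in [buʎɔɢqa], [quʐeɢɢɔ]: there the adjacent consonants already agree in place (/ɢ/ and /q/ are both uvular; /ɢ/ and /ɢ/ are both uvular), so these forms are consistent with the same rule.
The trigger is the following segment, so the direction is regressive (anticipatory).

regressive place assimilation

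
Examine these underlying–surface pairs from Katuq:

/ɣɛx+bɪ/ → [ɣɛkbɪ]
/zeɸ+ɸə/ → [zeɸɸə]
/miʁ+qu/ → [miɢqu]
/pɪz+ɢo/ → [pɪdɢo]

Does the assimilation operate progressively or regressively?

regressive

Underlying /x/ is realised as [k] next to /b/; /b/ itself does not change.
/x/ is a fricative while /b/ is a stop; the output [k] is a stop, matching the trigger — so the feature that spreads is manner.
The other alternating forms pattern the same way: /ʁ/ → [ɢ] before /q/ (fricative → stop, matching a stop); /z/ → [d] before /ɢ/ (fricative → stop, matching a stop) — only manner changes, and always toward the following segment.
No alternation appears in [zeɸɸə]: there the adjacent consonants already agree in manner (/ɸ/ and /ɸ/ are both fricatives), so this form is consistent with the same rule.
Since the segment that changes precedes the conditioning segment, the assimilation is regressive.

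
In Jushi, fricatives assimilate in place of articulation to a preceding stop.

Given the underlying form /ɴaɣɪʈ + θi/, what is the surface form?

[ɴaɣɪʈʂi]

/θ/ is a voiceless dental fricative. The preceding trigger /ʈ/ is retroflex, so /θ/ must become retroflex as well.
A voiceless retroflex fricative is [ʂ], so the surface segment is [ʂ].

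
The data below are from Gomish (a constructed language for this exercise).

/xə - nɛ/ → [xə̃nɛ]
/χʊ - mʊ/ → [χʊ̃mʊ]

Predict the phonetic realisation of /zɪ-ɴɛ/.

[zɪ̃ɴɛ]

The data show regressive nasality assimilation (vowel nasalisation): /ə/ → [ə̃] before /n/; /ʊ/ → [ʊ̃] before /m/ — a vowel is nasalised by an immediately following nasal consonant.
The vowel /ɪ/ is adjacent to the following nasal /ɴ/, so it acquires [+nasal] and surfaces as [ɪ̃].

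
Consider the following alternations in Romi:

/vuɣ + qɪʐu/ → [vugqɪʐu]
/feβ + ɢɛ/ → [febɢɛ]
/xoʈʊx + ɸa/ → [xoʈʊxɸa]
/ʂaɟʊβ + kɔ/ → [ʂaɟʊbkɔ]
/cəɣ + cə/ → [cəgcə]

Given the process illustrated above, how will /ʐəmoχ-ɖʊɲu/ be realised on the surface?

The data show regressive manner assimilation: /ɣ/ → [g] before /q/; /β/ → [b] before /ɢ/; /β/ → [b] before /k/; /ɣ/ → [g] before /c/. In each pair only manner changes, matching the following consonant, while place and voice stay constant.
No alternation appears in [xoʈʊxɸa]: there the adjacent consonants already agree in manner (/x/ and /ɸ/ are both fricatives), so this form is consistent with the same rule.
The rule targets /χ/ (voiceless uvular fricative), which sits before the trigger /ɖ/ (stop).
The voiceless uvular stop is [q], so /χ/ → [q].

[ʐəmoqɖʊɲu]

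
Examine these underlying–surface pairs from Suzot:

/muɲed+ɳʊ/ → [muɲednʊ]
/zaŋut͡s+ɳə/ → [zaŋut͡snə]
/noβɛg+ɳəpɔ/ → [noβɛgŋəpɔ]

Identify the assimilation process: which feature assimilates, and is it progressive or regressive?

progressive place assimilation

The segment that alternates is /ɳ/, which surfaces as [n] when adjacent to /d/.
The change retroflex → alveolar matches the place of the preceding /d/, identifying this as place assimilation.
Manner and voice are unchanged, so the assimilation is partial, not total.
The same holds elsewhere in the data: /ɳ/ → [n] after /t͡s/ (retroflex → alveolar, matching alveolar); /ɳ/ → [ŋ] after /g/ (retroflex → velar, matching velar) — only place changes, and always toward the preceding segment.
Since the segment that changes follows the conditioning segment, the assimilation is progressive.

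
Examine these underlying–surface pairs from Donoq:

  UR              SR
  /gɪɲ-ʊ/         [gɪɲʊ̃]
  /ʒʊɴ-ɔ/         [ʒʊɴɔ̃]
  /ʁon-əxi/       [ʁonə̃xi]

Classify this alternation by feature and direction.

The vowel /ʊ/ surfaces as nasalised [ʊ̃] next to the preceding nasal /ɲ/ — it has acquired the [+nasal] feature of its neighbour.
Likewise in the remaining data: /ɔ/ → [ɔ̃] after /ɴ/; /ə/ → [ə̃] after /n/ — each time a vowel is nasalised next to a preceding nasal.
Because the conditioning nasal is to the left of the vowel that changes, the process is progressive (perseverative).

progressive nasality assimilation (vowel nasalisation)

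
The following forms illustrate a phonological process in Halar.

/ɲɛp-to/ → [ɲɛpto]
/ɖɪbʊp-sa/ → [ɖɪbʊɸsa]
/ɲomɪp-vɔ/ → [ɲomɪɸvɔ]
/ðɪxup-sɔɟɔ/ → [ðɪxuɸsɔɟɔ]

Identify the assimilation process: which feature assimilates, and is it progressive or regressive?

Comparing underlying and surface forms, /p/ → [ɸ] is the alternation; the neighbouring /s/ is constant.
/p/ is a stop while /s/ is a fricative; the output [ɸ] is a fricative, matching the trigger — so the feature that spreads is manner.
Place and voice are unchanged, so the assimilation is partial, not total.
Checking the remaining alternation: /p/ → [ɸ] before /v/ (stop → fricative, matching a fricative) — only manner changes, and always toward the following segment.
Nothing changes in [ɲɛpto]: there the adjacent consonants already agree in manner (/p/ and /t/ are both stops), so this form is consistent with the same rule.
The trigger is the following segment, so the direction is regressive (anticipatory).

regressive manner assimilation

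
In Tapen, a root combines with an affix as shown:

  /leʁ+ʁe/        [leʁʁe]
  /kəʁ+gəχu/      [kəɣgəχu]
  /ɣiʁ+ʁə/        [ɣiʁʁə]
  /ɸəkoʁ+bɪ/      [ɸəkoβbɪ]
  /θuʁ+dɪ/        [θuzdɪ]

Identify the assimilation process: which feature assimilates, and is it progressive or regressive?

regressive place assimilation

Underlying /ʁ/ is realised as [ɣ] next to /g/; /g/ itself does not change.
The change uvular → velar matches the place of the following /g/, identifying this as place assimilation.
Manner and voice are unchanged, so the assimilation is partial, not total.
The same holds elsewhere in the data: /ʁ/ → [β] before /b/ (uvular → bilabial, matching bilabial); /ʁ/ → [z] before /d/ (uvular → alveolar, matching alveolar) — only place changes, and always toward the following segment.
No alternation appears in [leʁʁe], [ɣiʁʁə]: there the adjacent consonants already agree in place (/ʁ/ and /ʁ/ are both uvular; /ʁ/ and /ʁ/ are both uvular), so these forms are consistent with the same rule.
The trigger is the following segment, so the direction is regressive (anticipatory).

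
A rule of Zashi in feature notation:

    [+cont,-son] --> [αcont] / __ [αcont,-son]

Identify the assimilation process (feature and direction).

The shared variable α links the value of [cont] on the target to that of the neighbouring obstruent. [cont] distinguishes stops from fricatives — a manner-of-articulation feature — so this is manner assimilation.
The conditioning segment sits to the right of the focus bar, meaning the trigger follows the segment that changes — regressive assimilation.

regressive manner assimilation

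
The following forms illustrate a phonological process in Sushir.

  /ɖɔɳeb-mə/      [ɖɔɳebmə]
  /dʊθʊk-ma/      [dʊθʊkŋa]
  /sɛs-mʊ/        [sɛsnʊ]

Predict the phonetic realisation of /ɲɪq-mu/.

[ɲɪqɴu]

The data show progressive place assimilation: /m/ → [ŋ] after /k/; /m/ → [n] after /s/. In each pair only place changes, matching the preceding consonant, while manner and voice stay constant.
No alternation appears in [ɖɔɳebmə]: there the adjacent consonants already agree in place (/m/ and /b/ are both bilabial), so this form is consistent with the same rule.
The rule targets /m/ (voiced bilabial nasal), which sits after the trigger /q/ (uvular).
The voiced uvular nasal is [ɴ], so /m/ → [ɴ].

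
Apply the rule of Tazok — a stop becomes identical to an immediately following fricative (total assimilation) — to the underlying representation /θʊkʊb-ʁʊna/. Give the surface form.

[θʊkʊʁʁʊna]

/b/ is the segment targeted by the rule; it sits immediately before /ʁ/, so it assimilates completely and surfaces as [ʁ].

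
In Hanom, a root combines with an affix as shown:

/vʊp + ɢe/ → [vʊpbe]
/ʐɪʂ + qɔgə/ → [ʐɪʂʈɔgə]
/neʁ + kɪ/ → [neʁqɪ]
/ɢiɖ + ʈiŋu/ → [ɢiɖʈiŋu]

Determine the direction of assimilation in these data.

Underlying /ɢ/ is realised as [b] next to /p/; /p/ itself does not change.
/ɢ/ is uvular while /p/ is bilabial; the output [b] is bilabial, matching the trigger — so the feature that spreads is place.
The same holds elsewhere in the data: /q/ → [ʈ] after /ʂ/ (uvular → retroflex, matching retroflex); /k/ → [q] after /ʁ/ (velar → uvular, matching uvular) — only place changes, and always toward the preceding segment.
No alternation appears in [ɢiɖʈiŋu]: there the adjacent consonants already agree in place (/ʈ/ and /ɖ/ are both retroflex), so this form is consistent with the same rule.
The trigger is the preceding segment, so the direction is progressive (perseverative).

progressive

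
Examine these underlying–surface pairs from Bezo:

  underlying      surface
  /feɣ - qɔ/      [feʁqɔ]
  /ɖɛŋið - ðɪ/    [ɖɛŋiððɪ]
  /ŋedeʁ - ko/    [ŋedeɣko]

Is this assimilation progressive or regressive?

regressive

Underlying /ɣ/ is realised as [ʁ] next to /q/; /q/ itself does not change.
The change velar → uvular matches the place of the following /q/, identifying this as place assimilation.
The other alternating form patterns the same way: /ʁ/ → [ɣ] before /k/ (uvular → velar, matching velar) — only place changes, and always toward the following segment.
Nothing changes in [ɖɛŋiððɪ]: there the adjacent consonants already agree in place (/ð/ and /ð/ are both dental), so this form is consistent with the same rule.
Since the segment that changes precedes the conditioning segment, the assimilation is regressive.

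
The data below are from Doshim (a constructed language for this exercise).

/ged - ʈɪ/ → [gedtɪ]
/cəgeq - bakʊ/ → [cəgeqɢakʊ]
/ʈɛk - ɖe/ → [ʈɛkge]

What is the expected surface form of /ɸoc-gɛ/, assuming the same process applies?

[ɸocɟɛ]

The data show progressive place assimilation: /ʈ/ → [t] after /d/; /b/ → [ɢ] after /q/; /ɖ/ → [g] after /k/. In each pair only place changes, matching the preceding consonant, while manner and voice stay constant.
/g/ is a voiced velar stop. The preceding trigger /c/ is palatal, so /g/ must become palatal as well.
Changing only its place to palatal gives [ɟ] — the voiced palatal stop.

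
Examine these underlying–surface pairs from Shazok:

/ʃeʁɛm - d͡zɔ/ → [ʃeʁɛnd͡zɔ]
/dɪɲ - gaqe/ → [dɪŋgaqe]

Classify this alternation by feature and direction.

regressive place assimilation

The segment that alternates is /m/, which surfaces as [n] when adjacent to /d͡z/.
The change bilabial → alveolar matches the place of the following /d͡z/, identifying this as place assimilation.
Manner and voice are unchanged, so the assimilation is partial, not total.
The same holds elsewhere in the data: /ɲ/ → [ŋ] before /g/ (palatal → velar, matching velar) — only place changes, and always toward the following segment.
The trigger is the following segment, so the direction is regressive (anticipatory).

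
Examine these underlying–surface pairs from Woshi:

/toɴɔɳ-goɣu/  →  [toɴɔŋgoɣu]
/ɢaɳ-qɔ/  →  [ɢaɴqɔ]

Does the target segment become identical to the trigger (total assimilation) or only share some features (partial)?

Comparing underlying and surface forms, /ɳ/ → [ŋ] is the alternation; the neighbouring /g/ is constant.
/ɳ/ is retroflex while /g/ is velar; the output [ŋ] is velar, matching the trigger — so the feature that spreads is place.
Manner and voice are unchanged, so the assimilation is partial, not total.
The other alternating form patterns the same way: /ɳ/ → [ɴ] before /q/ (retroflex → uvular, matching uvular) — only place changes, and always toward the following segment.

partial assimilation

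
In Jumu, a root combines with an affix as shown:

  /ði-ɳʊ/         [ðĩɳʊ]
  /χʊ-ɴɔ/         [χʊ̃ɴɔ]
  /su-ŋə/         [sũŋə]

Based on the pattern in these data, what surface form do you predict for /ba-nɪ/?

The data show regressive nasality assimilation (vowel nasalisation): /i/ → [ĩ] before /ɳ/; /ʊ/ → [ʊ̃] before /ɴ/; /u/ → [ũ] before /ŋ/ — a vowel is nasalised by an immediately following nasal consonant.
/a/ sits next to the nasal /n/ and is therefore nasalised to [ã].

[bãnɪ]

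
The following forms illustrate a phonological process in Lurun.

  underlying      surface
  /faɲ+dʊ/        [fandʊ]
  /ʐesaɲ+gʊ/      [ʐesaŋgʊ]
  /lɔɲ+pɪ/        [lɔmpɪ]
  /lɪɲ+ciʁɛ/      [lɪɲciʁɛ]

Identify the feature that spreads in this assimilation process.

place

The segment that alternates is /ɲ/, which surfaces as [n] when adjacent to /d/.
The change palatal → alveolar matches the place of the following /d/, identifying this as place assimilation.
Checking the remaining alternations: /ɲ/ → [ŋ] before /g/ (palatal → velar, matching velar); /ɲ/ → [m] before /p/ (palatal → bilabial, matching bilabial) — only place changes, and always toward the following segment.
No alternation appears in [lɪɲciʁɛ]: there the adjacent consonants already agree in place (/ɲ/ and /c/ are both palatal), so this form is consistent with the same rule.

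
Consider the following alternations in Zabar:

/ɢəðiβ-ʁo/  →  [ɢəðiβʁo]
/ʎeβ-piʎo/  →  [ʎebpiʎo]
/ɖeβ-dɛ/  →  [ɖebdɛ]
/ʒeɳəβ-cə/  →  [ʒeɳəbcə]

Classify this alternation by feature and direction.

Underlying /β/ is realised as [b] next to /p/; /p/ itself does not change.
The change fricative → stop matches the manner of the following /p/, identifying this as manner assimilation.
Place and voice are unchanged, so the assimilation is partial, not total.
The same holds elsewhere in the data: /β/ → [b] before /d/ (fricative → stop, matching a stop); /β/ → [b] before /c/ (fricative → stop, matching a stop) — only manner changes, and always toward the following segment.
Nothing changes in [ɢəðiβʁo]: there the adjacent consonants already agree in manner (/β/ and /ʁ/ are both fricatives), so this form is consistent with the same rule.
Since the segment that changes precedes the conditioning segment, the assimilation is regressive.

regressive manner assimilation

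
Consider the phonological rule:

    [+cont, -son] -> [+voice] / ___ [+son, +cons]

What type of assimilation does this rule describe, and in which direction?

regressive voicing assimilation

The target ([+cont, -son], fricatives) acquires [+voice] next to a sonorant consonant ([+son, +cons]) — it takes on the voicing of its neighbour, so the feature that spreads is voicing.
The conditioning segment sits to the right of the focus bar, meaning the trigger follows the segment that changes — regressive assimilation.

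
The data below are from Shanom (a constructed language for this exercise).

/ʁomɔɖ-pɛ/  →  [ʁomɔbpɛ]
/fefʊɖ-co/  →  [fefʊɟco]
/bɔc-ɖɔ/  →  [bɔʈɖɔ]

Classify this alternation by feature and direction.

The segment that alternates is /ɖ/, which surfaces as [b] when adjacent to /p/.
The change retroflex → bilabial matches the place of the following /p/, identifying this as place assimilation.
Manner and voice are unchanged, so the assimilation is partial, not total.
The other alternating forms pattern the same way: /ɖ/ → [ɟ] before /c/ (retroflex → palatal, matching palatal); /c/ → [ʈ] before /ɖ/ (palatal → retroflex, matching retroflex) — only place changes, and always toward the following segment.
Since the segment that changes precedes the conditioning segment, the assimilation is regressive.

regressive place assimilation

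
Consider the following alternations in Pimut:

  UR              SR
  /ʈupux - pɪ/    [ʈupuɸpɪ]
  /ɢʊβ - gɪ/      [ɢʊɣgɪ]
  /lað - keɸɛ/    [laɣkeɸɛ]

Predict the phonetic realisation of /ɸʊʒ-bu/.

The data show regressive place assimilation: /x/ → [ɸ] before /p/; /β/ → [ɣ] before /g/; /ð/ → [ɣ] before /k/. In each pair only place changes, matching the following consonant, while manner and voice stay constant.
/ʒ/ is a voiced postalveolar fricative. The following trigger /b/ is bilabial, so /ʒ/ must become bilabial as well.
The voiced bilabial fricative is [β], so /ʒ/ → [β].

[ɸʊβbu]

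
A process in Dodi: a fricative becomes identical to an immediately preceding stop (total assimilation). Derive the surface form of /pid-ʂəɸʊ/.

[piddəɸʊ]

/ʂ/ is the segment targeted by the rule; it sits immediately after /d/, so it assimilates completely and surfaces as [d].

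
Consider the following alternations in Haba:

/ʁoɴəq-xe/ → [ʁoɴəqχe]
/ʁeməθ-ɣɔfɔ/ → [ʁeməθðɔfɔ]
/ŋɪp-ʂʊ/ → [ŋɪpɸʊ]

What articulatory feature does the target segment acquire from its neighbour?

place

Comparing underlying and surface forms, /x/ → [χ] is the alternation; the neighbouring /q/ is constant.
The change velar → uvular matches the place of the preceding /q/, identifying this as place assimilation.
The same holds elsewhere in the data: /ɣ/ → [ð] after /θ/ (velar → dental, matching dental); /ʂ/ → [ɸ] after /p/ (retroflex → bilabial, matching bilabial) — only place changes, and always toward the preceding segment.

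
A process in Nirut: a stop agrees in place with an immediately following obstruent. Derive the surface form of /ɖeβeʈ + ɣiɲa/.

[ɖeβekɣiɲa]

The rule targets /ʈ/ (voiceless retroflex stop), which sits before the trigger /ɣ/ (velar).
Changing only its place to velar gives [k] — the voiceless velar stop.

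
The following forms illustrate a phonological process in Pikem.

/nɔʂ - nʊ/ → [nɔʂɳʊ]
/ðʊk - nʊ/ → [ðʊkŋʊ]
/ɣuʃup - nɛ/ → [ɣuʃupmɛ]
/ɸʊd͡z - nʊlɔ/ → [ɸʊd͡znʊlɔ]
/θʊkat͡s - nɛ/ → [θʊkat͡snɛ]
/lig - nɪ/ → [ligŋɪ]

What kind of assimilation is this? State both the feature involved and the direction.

Underlying /n/ is realised as [ɳ] next to /ʂ/; /ʂ/ itself does not change.
/n/ is alveolar while /ʂ/ is retroflex; the output [ɳ] is retroflex, matching the trigger — so the feature that spreads is place.
Manner and voice are unchanged, so the assimilation is partial, not total.
The other alternating forms pattern the same way: /n/ → [ŋ] after /k/ (alveolar → velar, matching velar); /n/ → [m] after /p/ (alveolar → bilabial, matching bilabial); /n/ → [ŋ] after /g/ (alveolar → velar, matching velar) — only place changes, and always toward the preceding segment.
No alternation appears in [ɸʊd͡znʊlɔ], [θʊkat͡snɛ]: there the adjacent consonants already agree in place (/n/ and /d͡z/ are both alveolar; /n/ and /t͡s/ are both alveolar), so these forms are consistent with the same rule.
Since the segment that changes follows the conditioning segment, the assimilation is progressive.

progressive place assimilation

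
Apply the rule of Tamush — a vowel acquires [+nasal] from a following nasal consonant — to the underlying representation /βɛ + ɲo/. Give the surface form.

The vowel /ɛ/ is adjacent to the following nasal /ɲ/, so it acquires [+nasal] and surfaces as [ɛ̃].

[βɛ̃ɲo]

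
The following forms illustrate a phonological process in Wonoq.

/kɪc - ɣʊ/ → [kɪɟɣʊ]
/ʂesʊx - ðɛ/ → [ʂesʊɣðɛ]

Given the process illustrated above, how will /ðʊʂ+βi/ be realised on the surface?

The data show regressive voicing assimilation: /c/ → [ɟ] before /ɣ/; /x/ → [ɣ] before /ð/. In each pair only voicing changes, matching the following consonant, while place and manner stay constant.
The rule targets /ʂ/ (voiceless retroflex fricative), which sits before the trigger /β/ (voiced).
Changing only its voicing to voiced gives [ʐ] — the voiced retroflex fricative.

[ðʊʐβi]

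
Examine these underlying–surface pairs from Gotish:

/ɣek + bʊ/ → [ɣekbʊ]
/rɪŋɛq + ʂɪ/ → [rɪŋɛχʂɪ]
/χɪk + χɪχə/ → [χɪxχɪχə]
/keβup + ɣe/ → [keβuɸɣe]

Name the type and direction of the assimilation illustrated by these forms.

regressive manner assimilation

Underlying /q/ is realised as [χ] next to /ʂ/; /ʂ/ itself does not change.
The change stop → fricative matches the manner of the following /ʂ/, identifying this as manner assimilation.
Place and voice are unchanged, so the assimilation is partial, not total.
The same holds elsewhere in the data: /k/ → [x] before /χ/ (stop → fricative, matching a fricative); /p/ → [ɸ] before /ɣ/ (stop → fricative, matching a fricative) — only manner changes, and always toward the following segment.
Nothing changes in [ɣekbʊ]: there the adjacent consonants already agree in manner (/k/ and /b/ are both stops), so this form is consistent with the same rule.
Since the segment that changes precedes the conditioning segment, the assimilation is regressive.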